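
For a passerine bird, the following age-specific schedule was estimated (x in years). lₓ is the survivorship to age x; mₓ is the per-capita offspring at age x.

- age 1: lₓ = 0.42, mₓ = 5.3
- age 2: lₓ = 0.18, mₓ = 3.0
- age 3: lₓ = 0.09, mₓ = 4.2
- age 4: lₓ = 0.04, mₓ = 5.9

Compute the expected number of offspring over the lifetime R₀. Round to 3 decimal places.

R₀ = Σ lₓ mₓ:
  age 1: 0.42 × 5.3 = 2.2260
  age 2: 0.18 × 3.0 = 0.5400
  age 3: 0.09 × 4.2 = 0.3780
  age 4: 0.04 × 5.9 = 0.2360
R₀ = 2.2260 + 0.5400 + 0.3780 + 0.2360 = 3.3800

3.380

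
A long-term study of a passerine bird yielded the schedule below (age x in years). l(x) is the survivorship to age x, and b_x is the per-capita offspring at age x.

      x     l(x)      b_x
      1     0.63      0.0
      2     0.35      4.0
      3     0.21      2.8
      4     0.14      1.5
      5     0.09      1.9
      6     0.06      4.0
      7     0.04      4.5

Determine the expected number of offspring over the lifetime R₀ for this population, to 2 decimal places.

2.79

R₀ = Σ l(x) b_x:
  age 1: 0.63 × 0.0 = 0.0000
  age 2: 0.35 × 4.0 = 1.4000
  age 3: 0.21 × 2.8 = 0.5880
  age 4: 0.14 × 1.5 = 0.2100
  age 5: 0.09 × 1.9 = 0.1710
  age 6: 0.06 × 4.0 = 0.2400
  age 7: 0.04 × 4.5 = 0.1800
R₀ = 0.0000 + 1.4000 + 0.5880 + 0.2100 + 0.1710 + 0.2400 + 0.1800 = 2.7890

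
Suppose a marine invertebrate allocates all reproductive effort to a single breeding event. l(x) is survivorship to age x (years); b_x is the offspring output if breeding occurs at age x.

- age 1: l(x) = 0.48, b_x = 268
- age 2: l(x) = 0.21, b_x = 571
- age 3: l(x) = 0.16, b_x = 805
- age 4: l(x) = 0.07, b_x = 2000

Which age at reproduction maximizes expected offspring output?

4

Expected offspring if breeding at age x = l(x) × b_x:
  age 1: 0.48 × 268 = 128.640
  age 2: 0.21 × 571 = 119.910
  age 3: 0.16 × 805 = 128.800
  age 4: 0.07 × 2000 = 140.000
Maximum at age 4 (140.000).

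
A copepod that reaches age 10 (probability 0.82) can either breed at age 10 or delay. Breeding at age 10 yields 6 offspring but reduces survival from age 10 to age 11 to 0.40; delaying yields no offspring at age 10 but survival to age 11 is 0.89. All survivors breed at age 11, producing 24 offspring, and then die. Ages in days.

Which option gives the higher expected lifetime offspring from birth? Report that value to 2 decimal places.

17.52

breed at age 10: R₀ = 0.82 × (6 + 0.40 × 24) = 0.82 × 15.6000 = 12.7920
delay to age 11: R₀ = 0.82 × (0.89 × 24) = 0.82 × 21.3600 = 17.5152
Higher: delay to age 11 (17.5152).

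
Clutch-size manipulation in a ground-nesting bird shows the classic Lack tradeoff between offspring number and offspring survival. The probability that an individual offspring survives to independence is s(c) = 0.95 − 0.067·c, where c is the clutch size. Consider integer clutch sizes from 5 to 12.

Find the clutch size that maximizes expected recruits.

7

Expected recruits = c × s(c):
  c=5: 5 × 0.615 = 3.075
  c=6: 6 × 0.548 = 3.288
  c=7: 7 × 0.481 = 3.367
  c=8: 8 × 0.414 = 3.312
  c=9: 9 × 0.347 = 3.123
  c=10: 10 × 0.280 = 2.800
  c=11: 11 × 0.213 = 2.343
  c=12: 12 × 0.146 = 1.752
Maximum at c = 7 (3.367 recruits).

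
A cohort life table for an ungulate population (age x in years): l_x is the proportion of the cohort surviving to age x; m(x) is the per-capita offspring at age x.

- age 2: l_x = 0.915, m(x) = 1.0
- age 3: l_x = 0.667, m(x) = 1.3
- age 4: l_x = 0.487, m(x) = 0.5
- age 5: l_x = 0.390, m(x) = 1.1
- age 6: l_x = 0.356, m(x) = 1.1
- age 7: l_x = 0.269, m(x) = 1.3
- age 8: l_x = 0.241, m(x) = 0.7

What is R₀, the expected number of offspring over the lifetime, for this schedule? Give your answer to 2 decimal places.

3.36

R₀ = Σ l_x m(x):
  age 2: 0.915 × 1.0 = 0.9150
  age 3: 0.667 × 1.3 = 0.8671
  age 4: 0.487 × 0.5 = 0.2435
  age 5: 0.390 × 1.1 = 0.4290
  age 6: 0.356 × 1.1 = 0.3916
  age 7: 0.269 × 1.3 = 0.3497
  age 8: 0.241 × 0.7 = 0.1687
R₀ = 0.9150 + 0.8671 + 0.2435 + 0.4290 + 0.3916 + 0.3497 + 0.1687 = 3.3646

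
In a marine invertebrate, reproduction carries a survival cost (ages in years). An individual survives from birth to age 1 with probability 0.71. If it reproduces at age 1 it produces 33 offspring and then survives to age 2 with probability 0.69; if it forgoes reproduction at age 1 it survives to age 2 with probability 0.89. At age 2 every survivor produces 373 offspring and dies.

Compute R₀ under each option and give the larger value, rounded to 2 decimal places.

235.70

breed at age 1: R₀ = 0.71 × (33 + 0.69 × 373) = 0.71 × 290.3700 = 206.1627
delay to age 2: R₀ = 0.71 × (0.89 × 373) = 0.71 × 331.9700 = 235.6987
Higher: delay to age 2 (235.6987).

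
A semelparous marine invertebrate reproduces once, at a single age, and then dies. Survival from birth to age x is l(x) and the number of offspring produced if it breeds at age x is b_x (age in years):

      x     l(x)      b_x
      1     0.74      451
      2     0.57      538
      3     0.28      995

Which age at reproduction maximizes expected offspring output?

1

Expected offspring if breeding at age x = l(x) × b_x:
  age 1: 0.74 × 451 = 333.740
  age 2: 0.57 × 538 = 306.660
  age 3: 0.28 × 995 = 278.600
Maximum at age 1 (333.740).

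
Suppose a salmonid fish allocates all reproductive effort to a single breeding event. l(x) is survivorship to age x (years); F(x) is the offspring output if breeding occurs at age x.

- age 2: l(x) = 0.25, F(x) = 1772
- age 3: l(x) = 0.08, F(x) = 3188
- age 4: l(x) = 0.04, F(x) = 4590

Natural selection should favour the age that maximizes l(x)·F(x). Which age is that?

2

Expected offspring if breeding at age x = l(x) × F(x):
  age 2: 0.25 × 1772 = 443.000
  age 3: 0.08 × 3188 = 255.040
  age 4: 0.04 × 4590 = 183.600
Maximum at age 2 (443.000).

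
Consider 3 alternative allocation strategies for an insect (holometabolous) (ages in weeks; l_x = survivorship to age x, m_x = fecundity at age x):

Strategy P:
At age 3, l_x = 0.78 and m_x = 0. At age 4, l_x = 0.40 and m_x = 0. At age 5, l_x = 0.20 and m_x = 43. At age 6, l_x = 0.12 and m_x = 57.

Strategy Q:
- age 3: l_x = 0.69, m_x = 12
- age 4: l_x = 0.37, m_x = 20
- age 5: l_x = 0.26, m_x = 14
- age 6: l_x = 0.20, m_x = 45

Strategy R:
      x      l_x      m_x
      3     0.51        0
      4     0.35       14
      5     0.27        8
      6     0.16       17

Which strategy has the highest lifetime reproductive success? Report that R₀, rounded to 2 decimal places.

28.32

Strategy P: R₀ = 0.78×0 + 0.40×0 + 0.20×43 + 0.12×57 = 15.4400
Strategy Q: R₀ = 0.69×12 + 0.37×20 + 0.26×14 + 0.20×45 = 28.3200
Strategy R: R₀ = 0.51×0 + 0.35×14 + 0.27×8 + 0.16×17 = 9.7800
Highest R₀: strategy Q with 28.3200.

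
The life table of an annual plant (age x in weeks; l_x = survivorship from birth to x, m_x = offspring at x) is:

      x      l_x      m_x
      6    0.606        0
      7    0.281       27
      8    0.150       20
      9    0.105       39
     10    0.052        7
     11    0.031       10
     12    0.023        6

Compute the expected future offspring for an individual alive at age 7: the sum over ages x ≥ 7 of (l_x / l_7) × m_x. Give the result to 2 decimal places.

55.14

l_7 = 0.281. Conditional survival from age 7 to x is l_x / l_7.
  x=7: (0.281/0.281) × 27 = 27.0000
  x=8: (0.150/0.281) × 20 = 10.6762
  x=9: (0.105/0.281) × 39 = 14.5730
  x=10: (0.052/0.281) × 7 = 1.2954
  x=11: (0.031/0.281) × 10 = 1.1032
  x=12: (0.023/0.281) × 6 = 0.4911
Sum = 27.0000 + 10.6762 + 14.5730 + 1.2954 + 1.1032 + 0.4911 = 55.1388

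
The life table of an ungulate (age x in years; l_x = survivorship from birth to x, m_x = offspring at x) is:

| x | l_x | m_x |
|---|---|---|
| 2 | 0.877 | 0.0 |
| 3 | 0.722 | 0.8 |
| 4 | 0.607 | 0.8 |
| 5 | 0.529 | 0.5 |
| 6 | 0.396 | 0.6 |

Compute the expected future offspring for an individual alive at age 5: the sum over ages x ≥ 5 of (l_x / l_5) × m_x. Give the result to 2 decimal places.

0.95

l_5 = 0.529. Conditional survival from age 5 to x is l_x / l_5.
  x=5: (0.529/0.529) × 0.5 = 0.5000
  x=6: (0.396/0.529) × 0.6 = 0.4491
Sum = 0.5000 + 0.4491 = 0.9491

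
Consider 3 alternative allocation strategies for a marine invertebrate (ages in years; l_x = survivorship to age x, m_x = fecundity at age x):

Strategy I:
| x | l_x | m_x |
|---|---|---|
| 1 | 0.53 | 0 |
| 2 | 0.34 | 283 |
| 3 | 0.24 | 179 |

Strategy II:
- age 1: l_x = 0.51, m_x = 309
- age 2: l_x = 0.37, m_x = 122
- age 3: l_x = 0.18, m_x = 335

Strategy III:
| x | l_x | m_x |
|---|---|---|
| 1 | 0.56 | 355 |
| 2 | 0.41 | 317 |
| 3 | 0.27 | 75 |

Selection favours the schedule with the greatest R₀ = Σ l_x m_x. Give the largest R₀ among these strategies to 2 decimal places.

349.02

Strategy I: R₀ = 0.53×0 + 0.34×283 + 0.24×179 = 139.1800
Strategy II: R₀ = 0.51×309 + 0.37×122 + 0.18×335 = 263.0300
Strategy III: R₀ = 0.56×355 + 0.41×317 + 0.27×75 = 349.0200
Highest R₀: strategy III with 349.0200.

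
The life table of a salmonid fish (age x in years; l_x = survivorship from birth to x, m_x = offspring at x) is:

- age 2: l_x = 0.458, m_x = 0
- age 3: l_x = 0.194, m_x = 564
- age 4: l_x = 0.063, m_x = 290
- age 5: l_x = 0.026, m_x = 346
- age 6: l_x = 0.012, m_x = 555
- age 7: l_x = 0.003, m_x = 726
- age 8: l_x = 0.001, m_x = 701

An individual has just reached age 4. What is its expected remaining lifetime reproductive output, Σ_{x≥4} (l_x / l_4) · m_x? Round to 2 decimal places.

l_4 = 0.063. Conditional survival from age 4 to x is l_x / l_4.
  x=4: (0.063/0.063) × 290 = 290.0000
  x=5: (0.026/0.063) × 346 = 142.7937
  x=6: (0.012/0.063) × 555 = 105.7143
  x=7: (0.003/0.063) × 726 = 34.5714
  x=8: (0.001/0.063) × 701 = 11.1270
Sum = 290.0000 + 142.7937 + 105.7143 + 34.5714 + 11.1270 = 584.2063

584.21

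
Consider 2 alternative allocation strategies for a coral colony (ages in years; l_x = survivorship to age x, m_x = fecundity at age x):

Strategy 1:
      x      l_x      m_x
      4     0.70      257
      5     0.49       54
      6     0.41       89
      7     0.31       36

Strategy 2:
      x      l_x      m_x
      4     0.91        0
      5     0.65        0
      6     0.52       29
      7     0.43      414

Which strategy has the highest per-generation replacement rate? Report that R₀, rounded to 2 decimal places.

Strategy 1: R₀ = 0.70×257 + 0.49×54 + 0.41×89 + 0.31×36 = 254.0100
Strategy 2: R₀ = 0.91×0 + 0.65×0 + 0.52×29 + 0.43×414 = 193.1000
Highest R₀: strategy 1 with 254.0100.

254.01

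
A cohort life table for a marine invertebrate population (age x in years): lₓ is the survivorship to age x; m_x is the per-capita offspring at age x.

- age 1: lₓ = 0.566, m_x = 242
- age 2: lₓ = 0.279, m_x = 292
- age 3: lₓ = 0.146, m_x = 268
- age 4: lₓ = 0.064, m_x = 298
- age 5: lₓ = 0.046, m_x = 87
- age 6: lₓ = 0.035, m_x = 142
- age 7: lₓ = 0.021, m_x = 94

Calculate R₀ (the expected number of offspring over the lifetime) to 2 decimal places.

R₀ = Σ lₓ m_x:
  age 1: 0.566 × 242 = 136.9720
  age 2: 0.279 × 292 = 81.4680
  age 3: 0.146 × 268 = 39.1280
  age 4: 0.064 × 298 = 19.0720
  age 5: 0.046 × 87 = 4.0020
  age 6: 0.035 × 142 = 4.9700
  age 7: 0.021 × 94 = 1.9740
R₀ = 136.9720 + 81.4680 + 39.1280 + 19.0720 + 4.0020 + 4.9700 + 1.9740 = 287.5860

287.59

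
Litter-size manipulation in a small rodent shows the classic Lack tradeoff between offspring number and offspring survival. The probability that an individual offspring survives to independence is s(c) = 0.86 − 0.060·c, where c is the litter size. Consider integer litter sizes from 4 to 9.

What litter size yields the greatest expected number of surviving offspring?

7

Expected surviving offspring = c × s(c):
  c=4: 4 × 0.620 = 2.480
  c=5: 5 × 0.560 = 2.800
  c=6: 6 × 0.500 = 3.000
  c=7: 7 × 0.440 = 3.080
  c=8: 8 × 0.380 = 3.040
  c=9: 9 × 0.320 = 2.880
Maximum at c = 7 (3.080 surviving offspring).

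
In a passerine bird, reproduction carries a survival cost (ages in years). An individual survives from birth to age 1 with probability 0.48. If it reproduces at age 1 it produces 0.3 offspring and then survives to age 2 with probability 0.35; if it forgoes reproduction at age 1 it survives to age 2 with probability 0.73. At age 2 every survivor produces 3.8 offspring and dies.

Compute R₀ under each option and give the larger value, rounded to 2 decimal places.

breed at age 1: R₀ = 0.48 × (0.3 + 0.35 × 3.8) = 0.48 × 1.6300 = 0.7824
delay to age 2: R₀ = 0.48 × (0.73 × 3.8) = 0.48 × 2.7740 = 1.3315
Higher: delay to age 2 (1.3315).

1.33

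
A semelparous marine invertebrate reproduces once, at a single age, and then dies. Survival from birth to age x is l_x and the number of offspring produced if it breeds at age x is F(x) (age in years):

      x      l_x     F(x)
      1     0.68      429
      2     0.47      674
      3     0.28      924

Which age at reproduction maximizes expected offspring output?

2

Expected offspring if breeding at age x = l_x × F(x):
  age 1: 0.68 × 429 = 291.720
  age 2: 0.47 × 674 = 316.780
  age 3: 0.28 × 924 = 258.720
Maximum at age 2 (316.780).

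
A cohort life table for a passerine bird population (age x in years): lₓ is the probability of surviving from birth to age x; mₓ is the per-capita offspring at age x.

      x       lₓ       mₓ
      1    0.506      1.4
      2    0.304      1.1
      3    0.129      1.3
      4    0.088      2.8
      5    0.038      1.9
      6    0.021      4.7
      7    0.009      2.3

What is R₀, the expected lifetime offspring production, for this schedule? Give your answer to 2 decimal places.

R₀ = Σ lₓ mₓ:
  age 1: 0.506 × 1.4 = 0.7084
  age 2: 0.304 × 1.1 = 0.3344
  age 3: 0.129 × 1.3 = 0.1677
  age 4: 0.088 × 2.8 = 0.2464
  age 5: 0.038 × 1.9 = 0.0722
  age 6: 0.021 × 4.7 = 0.0987
  age 7: 0.009 × 2.3 = 0.0207
R₀ = 0.7084 + 0.3344 + 0.1677 + 0.2464 + 0.0722 + 0.0987 + 0.0207 = 1.6485

1.65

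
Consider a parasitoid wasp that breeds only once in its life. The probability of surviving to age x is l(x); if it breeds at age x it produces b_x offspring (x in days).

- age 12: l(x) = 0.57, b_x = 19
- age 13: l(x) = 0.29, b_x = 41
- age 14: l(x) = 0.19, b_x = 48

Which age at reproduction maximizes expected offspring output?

13

Expected offspring if breeding at age x = l(x) × b_x:
  age 12: 0.57 × 19 = 10.830
  age 13: 0.29 × 41 = 11.890
  age 14: 0.19 × 48 = 9.120
Maximum at age 13 (11.890).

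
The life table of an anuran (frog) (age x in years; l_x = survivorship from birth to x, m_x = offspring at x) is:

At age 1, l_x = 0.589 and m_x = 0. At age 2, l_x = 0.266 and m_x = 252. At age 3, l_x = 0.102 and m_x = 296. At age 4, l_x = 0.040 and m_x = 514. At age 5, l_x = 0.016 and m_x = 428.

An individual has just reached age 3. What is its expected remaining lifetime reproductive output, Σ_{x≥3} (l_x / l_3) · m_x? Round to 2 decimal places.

564.71

l_3 = 0.102. Conditional survival from age 3 to x is l_x / l_3.
  x=3: (0.102/0.102) × 296 = 296.0000
  x=4: (0.040/0.102) × 514 = 201.5686
  x=5: (0.016/0.102) × 428 = 67.1373
Sum = 296.0000 + 201.5686 + 67.1373 = 564.7059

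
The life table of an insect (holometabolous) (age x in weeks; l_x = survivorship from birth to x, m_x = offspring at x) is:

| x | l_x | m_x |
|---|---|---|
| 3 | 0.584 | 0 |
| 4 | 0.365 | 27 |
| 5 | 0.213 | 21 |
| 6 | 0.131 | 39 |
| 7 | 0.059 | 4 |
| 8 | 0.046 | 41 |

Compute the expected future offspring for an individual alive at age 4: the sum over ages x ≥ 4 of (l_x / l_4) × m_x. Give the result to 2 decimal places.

59.07

l_4 = 0.365. Conditional survival from age 4 to x is l_x / l_4.
  x=4: (0.365/0.365) × 27 = 27.0000
  x=5: (0.213/0.365) × 21 = 12.2548
  x=6: (0.131/0.365) × 39 = 13.9973
  x=7: (0.059/0.365) × 4 = 0.6466
  x=8: (0.046/0.365) × 41 = 5.1671
Sum = 27.0000 + 12.2548 + 13.9973 + 0.6466 + 5.1671 = 59.0658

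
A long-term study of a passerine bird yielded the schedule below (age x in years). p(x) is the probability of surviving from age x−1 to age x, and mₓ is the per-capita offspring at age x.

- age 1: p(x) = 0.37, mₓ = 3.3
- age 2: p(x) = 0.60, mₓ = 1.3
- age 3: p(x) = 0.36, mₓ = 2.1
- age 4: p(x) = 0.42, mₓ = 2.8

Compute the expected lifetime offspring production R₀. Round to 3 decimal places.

1.771

Survivorship from birth: l_x = p_1·p_2·…·p_x.
  l_1 = 0.37000
  l_2 = 0.22200
  l_3 = 0.07992
  l_4 = 0.03357
R₀ = Σ l_x mₓ:
  age 1: 0.37000 × 3.3 = 1.2210
  age 2: 0.22200 × 1.3 = 0.2886
  age 3: 0.07992 × 2.1 = 0.1678
  age 4: 0.03357 × 2.8 = 0.0940
R₀ = 1.2210 + 0.2886 + 0.1678 + 0.0940 = 1.7714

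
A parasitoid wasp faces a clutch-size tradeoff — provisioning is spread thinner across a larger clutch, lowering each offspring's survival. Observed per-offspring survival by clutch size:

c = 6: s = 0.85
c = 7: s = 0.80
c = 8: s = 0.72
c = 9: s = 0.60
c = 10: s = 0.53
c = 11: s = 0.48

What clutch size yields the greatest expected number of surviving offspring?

Expected surviving offspring = c × s(c):
  c=6: 6 × 0.85 = 5.100
  c=7: 7 × 0.80 = 5.600
  c=8: 8 × 0.72 = 5.760
  c=9: 9 × 0.60 = 5.400
  c=10: 10 × 0.53 = 5.300
  c=11: 11 × 0.48 = 5.280
Maximum at c = 8 (5.760 surviving offspring).

8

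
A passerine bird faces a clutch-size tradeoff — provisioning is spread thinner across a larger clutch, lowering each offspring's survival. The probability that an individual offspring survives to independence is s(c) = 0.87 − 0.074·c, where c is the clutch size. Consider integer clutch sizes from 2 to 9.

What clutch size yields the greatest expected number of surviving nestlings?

6

Expected surviving nestlings = c × s(c):
  c=2: 2 × 0.722 = 1.444
  c=3: 3 × 0.648 = 1.944
  c=4: 4 × 0.574 = 2.296
  c=5: 5 × 0.500 = 2.500
  c=6: 6 × 0.426 = 2.556
  c=7: 7 × 0.352 = 2.464
  c=8: 8 × 0.278 = 2.224
  c=9: 9 × 0.204 = 1.836
Maximum at c = 6 (2.556 surviving nestlings).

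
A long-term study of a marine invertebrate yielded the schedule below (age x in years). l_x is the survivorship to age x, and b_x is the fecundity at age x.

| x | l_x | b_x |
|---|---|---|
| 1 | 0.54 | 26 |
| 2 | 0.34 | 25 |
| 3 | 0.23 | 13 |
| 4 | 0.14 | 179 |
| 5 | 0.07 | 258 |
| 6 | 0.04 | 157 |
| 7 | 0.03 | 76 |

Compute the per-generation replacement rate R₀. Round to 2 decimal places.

77.21

R₀ = Σ l_x b_x:
  age 1: 0.54 × 26 = 14.0400
  age 2: 0.34 × 25 = 8.5000
  age 3: 0.23 × 13 = 2.9900
  age 4: 0.14 × 179 = 25.0600
  age 5: 0.07 × 258 = 18.0600
  age 6: 0.04 × 157 = 6.2800
  age 7: 0.03 × 76 = 2.2800
R₀ = 14.0400 + 8.5000 + 2.9900 + 25.0600 + 18.0600 + 6.2800 + 2.2800 = 77.2100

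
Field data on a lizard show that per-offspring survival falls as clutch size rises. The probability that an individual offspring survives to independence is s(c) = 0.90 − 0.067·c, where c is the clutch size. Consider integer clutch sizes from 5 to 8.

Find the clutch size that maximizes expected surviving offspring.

Expected surviving offspring = c × s(c):
  c=5: 5 × 0.565 = 2.825
  c=6: 6 × 0.498 = 2.988
  c=7: 7 × 0.431 = 3.017
  c=8: 8 × 0.364 = 2.912
Maximum at c = 7 (3.017 surviving offspring).

7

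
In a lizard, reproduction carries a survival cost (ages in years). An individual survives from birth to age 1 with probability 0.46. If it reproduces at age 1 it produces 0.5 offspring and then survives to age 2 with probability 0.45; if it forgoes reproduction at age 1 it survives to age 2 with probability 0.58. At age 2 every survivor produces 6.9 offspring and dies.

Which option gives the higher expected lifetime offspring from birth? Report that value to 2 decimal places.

1.84

breed at age 1: R₀ = 0.46 × (0.5 + 0.45 × 6.9) = 0.46 × 3.6050 = 1.6583
delay to age 2: R₀ = 0.46 × (0.58 × 6.9) = 0.46 × 4.0020 = 1.8409
Higher: delay to age 2 (1.8409).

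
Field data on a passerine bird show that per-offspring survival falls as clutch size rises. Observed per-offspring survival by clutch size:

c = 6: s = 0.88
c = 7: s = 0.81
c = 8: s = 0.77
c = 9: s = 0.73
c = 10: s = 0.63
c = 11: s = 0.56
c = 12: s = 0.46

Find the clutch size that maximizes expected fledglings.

Expected fledglings = c × s(c):
  c=6: 6 × 0.88 = 5.280
  c=7: 7 × 0.81 = 5.670
  c=8: 8 × 0.77 = 6.160
  c=9: 9 × 0.73 = 6.570
  c=10: 10 × 0.63 = 6.300
  c=11: 11 × 0.56 = 6.160
  c=12: 12 × 0.46 = 5.520
Maximum at c = 9 (6.570 fledglings).

9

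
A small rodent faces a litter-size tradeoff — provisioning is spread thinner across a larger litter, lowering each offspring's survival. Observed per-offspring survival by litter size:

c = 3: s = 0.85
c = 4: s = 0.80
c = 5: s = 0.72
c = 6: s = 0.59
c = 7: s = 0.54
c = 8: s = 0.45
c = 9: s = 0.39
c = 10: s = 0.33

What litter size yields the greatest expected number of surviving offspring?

Expected surviving offspring = c × s(c):
  c=3: 3 × 0.85 = 2.550
  c=4: 4 × 0.80 = 3.200
  c=5: 5 × 0.72 = 3.600
  c=6: 6 × 0.59 = 3.540
  c=7: 7 × 0.54 = 3.780
  c=8: 8 × 0.45 = 3.600
  c=9: 9 × 0.39 = 3.510
  c=10: 10 × 0.33 = 3.300
Maximum at c = 7 (3.780 surviving offspring).

7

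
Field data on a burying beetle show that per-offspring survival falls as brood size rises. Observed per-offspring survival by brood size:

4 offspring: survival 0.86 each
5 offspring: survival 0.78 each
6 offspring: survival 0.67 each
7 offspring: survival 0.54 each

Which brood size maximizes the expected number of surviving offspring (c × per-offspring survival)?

6

Expected surviving offspring = c × s(c):
  c=4: 4 × 0.86 = 3.440
  c=5: 5 × 0.78 = 3.900
  c=6: 6 × 0.67 = 4.020
  c=7: 7 × 0.54 = 3.780
Maximum at c = 6 (4.020 surviving offspring).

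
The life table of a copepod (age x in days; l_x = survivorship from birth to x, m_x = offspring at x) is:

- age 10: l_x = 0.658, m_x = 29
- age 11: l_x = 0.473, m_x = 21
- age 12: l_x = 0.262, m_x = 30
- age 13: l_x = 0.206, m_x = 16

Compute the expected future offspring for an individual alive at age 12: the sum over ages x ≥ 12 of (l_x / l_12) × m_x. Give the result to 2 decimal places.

42.58

l_12 = 0.262. Conditional survival from age 12 to x is l_x / l_12.
  x=12: (0.262/0.262) × 30 = 30.0000
  x=13: (0.206/0.262) × 16 = 12.5802
Sum = 30.0000 + 12.5802 = 42.5802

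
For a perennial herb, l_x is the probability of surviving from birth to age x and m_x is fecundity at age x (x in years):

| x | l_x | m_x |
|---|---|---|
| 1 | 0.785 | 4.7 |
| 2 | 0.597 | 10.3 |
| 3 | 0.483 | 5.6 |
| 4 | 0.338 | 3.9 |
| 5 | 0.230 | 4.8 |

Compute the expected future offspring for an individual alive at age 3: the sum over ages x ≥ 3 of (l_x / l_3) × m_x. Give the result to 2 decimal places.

l_3 = 0.483. Conditional survival from age 3 to x is l_x / l_3.
  x=3: (0.483/0.483) × 5.6 = 5.6000
  x=4: (0.338/0.483) × 3.9 = 2.7292
  x=5: (0.230/0.483) × 4.8 = 2.2857
Sum = 5.6000 + 2.7292 + 2.2857 = 10.6149

10.61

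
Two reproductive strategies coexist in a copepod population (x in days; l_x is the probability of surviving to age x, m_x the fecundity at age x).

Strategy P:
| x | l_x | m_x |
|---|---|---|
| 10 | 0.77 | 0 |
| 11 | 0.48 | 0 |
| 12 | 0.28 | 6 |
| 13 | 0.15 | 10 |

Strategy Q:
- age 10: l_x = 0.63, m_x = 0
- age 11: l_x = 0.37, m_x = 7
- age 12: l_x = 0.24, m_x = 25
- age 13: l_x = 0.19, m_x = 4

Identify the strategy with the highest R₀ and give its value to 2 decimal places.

9.35

Strategy P: R₀ = 0.77×0 + 0.48×0 + 0.28×6 + 0.15×10 = 3.1800
Strategy Q: R₀ = 0.63×0 + 0.37×7 + 0.24×25 + 0.19×4 = 9.3500
Highest R₀: strategy Q with 9.3500.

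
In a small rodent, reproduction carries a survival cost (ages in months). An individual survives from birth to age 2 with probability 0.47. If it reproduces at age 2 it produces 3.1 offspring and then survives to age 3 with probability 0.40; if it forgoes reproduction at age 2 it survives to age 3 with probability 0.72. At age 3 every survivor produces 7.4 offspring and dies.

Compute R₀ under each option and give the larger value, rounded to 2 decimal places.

2.85

breed at age 2: R₀ = 0.47 × (3.1 + 0.40 × 7.4) = 0.47 × 6.0600 = 2.8482
delay to age 3: R₀ = 0.47 × (0.72 × 7.4) = 0.47 × 5.3280 = 2.5042
Higher: breed at age 2 (2.8482).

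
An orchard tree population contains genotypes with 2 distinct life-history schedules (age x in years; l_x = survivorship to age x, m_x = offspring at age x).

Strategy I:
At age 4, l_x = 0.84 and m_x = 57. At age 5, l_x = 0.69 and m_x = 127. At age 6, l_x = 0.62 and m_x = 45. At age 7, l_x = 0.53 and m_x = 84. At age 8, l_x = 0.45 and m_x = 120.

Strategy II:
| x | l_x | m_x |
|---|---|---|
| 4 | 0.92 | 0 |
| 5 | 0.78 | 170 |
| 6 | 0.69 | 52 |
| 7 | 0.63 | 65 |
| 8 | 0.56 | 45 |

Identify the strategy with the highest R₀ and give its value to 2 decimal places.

261.93

Strategy I: R₀ = 0.84×57 + 0.69×127 + 0.62×45 + 0.53×84 + 0.45×120 = 261.9300
Strategy II: R₀ = 0.92×0 + 0.78×170 + 0.69×52 + 0.63×65 + 0.56×45 = 234.6300
Highest R₀: strategy I with 261.9300.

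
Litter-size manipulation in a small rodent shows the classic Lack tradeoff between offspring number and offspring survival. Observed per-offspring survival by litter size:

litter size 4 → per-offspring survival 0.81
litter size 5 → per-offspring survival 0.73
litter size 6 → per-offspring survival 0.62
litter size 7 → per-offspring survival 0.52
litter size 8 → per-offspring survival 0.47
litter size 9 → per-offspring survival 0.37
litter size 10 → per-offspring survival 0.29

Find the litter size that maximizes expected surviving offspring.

8

Expected surviving offspring = c × s(c):
  c=4: 4 × 0.81 = 3.240
  c=5: 5 × 0.73 = 3.650
  c=6: 6 × 0.62 = 3.720
  c=7: 7 × 0.52 = 3.640
  c=8: 8 × 0.47 = 3.760
  c=9: 9 × 0.37 = 3.330
  c=10: 10 × 0.29 = 2.900
Maximum at c = 8 (3.760 surviving offspring).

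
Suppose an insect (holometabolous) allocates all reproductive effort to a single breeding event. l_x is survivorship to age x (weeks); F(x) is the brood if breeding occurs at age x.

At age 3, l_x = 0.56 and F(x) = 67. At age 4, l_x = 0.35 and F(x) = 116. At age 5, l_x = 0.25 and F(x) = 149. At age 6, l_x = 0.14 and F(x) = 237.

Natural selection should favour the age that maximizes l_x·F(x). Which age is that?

Expected offspring if breeding at age x = l_x × F(x):
  age 3: 0.56 × 67 = 37.520
  age 4: 0.35 × 116 = 40.600
  age 5: 0.25 × 149 = 37.250
  age 6: 0.14 × 237 = 33.180
Maximum at age 4 (40.600).

4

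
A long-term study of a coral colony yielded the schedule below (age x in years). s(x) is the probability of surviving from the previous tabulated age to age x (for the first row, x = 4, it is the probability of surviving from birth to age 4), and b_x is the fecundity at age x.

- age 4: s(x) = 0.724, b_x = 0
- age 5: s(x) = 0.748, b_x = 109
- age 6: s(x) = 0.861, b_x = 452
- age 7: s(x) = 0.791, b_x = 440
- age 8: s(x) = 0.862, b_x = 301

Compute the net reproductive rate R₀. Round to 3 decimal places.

Survivorship from birth: l_x = s_4·s_5·…·s_x.
  l_4 = 0.72400
  l_5 = 0.54155
  l_6 = 0.46628
  l_7 = 0.36882
  l_8 = 0.31793
R₀ = Σ l_x b_x:
  age 4: 0.72400 × 0 = 0.0000
  age 5: 0.54155 × 109 = 59.0289
  age 6: 0.46628 × 452 = 210.7586
  age 7: 0.36882 × 440 = 162.2808
  age 8: 0.31793 × 301 = 95.6969
R₀ = 0.0000 + 59.0289 + 210.7586 + 162.2808 + 95.6969 = 527.7652

527.765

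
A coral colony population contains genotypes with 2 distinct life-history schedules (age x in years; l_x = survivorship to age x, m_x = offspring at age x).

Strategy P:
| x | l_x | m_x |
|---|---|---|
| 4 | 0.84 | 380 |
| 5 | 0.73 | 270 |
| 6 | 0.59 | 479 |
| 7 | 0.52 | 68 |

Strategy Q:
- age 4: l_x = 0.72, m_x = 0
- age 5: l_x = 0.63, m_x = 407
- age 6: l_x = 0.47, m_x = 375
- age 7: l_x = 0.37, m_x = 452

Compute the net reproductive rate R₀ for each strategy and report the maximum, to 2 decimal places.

834.27

Strategy P: R₀ = 0.84×380 + 0.73×270 + 0.59×479 + 0.52×68 = 834.2700
Strategy Q: R₀ = 0.72×0 + 0.63×407 + 0.47×375 + 0.37×452 = 599.9000
Highest R₀: strategy P with 834.2700.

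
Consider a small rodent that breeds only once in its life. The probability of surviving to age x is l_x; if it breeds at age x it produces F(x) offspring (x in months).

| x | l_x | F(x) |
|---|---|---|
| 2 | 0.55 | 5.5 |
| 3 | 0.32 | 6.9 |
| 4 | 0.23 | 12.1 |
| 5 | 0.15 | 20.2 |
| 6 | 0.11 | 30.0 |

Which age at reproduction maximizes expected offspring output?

Expected offspring if breeding at age x = l_x × F(x):
  age 2: 0.55 × 5.5 = 3.025
  age 3: 0.32 × 6.9 = 2.208
  age 4: 0.23 × 12.1 = 2.783
  age 5: 0.15 × 20.2 = 3.030
  age 6: 0.11 × 30.0 = 3.300
Maximum at age 6 (3.300).

6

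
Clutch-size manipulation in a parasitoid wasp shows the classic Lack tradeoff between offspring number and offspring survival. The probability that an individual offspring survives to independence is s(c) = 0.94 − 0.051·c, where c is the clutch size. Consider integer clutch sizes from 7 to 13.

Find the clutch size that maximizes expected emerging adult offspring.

9

Expected emerging adult offspring = c × s(c):
  c=7: 7 × 0.583 = 4.081
  c=8: 8 × 0.532 = 4.256
  c=9: 9 × 0.481 = 4.329
  c=10: 10 × 0.430 = 4.300
  c=11: 11 × 0.379 = 4.169
  c=12: 12 × 0.328 = 3.936
  c=13: 13 × 0.277 = 3.601
Maximum at c = 9 (4.329 emerging adult offspring).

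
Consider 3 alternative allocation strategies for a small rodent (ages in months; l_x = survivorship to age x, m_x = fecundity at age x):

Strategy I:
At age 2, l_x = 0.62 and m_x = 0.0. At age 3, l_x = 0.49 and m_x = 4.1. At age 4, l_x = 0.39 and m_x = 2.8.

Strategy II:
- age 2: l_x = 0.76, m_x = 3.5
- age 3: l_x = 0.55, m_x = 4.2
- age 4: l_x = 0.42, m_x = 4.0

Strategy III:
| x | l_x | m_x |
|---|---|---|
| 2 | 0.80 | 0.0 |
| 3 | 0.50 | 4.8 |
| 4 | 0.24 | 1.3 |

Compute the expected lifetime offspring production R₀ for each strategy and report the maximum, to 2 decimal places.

6.65

Strategy I: R₀ = 0.62×0.0 + 0.49×4.1 + 0.39×2.8 = 3.1010
Strategy II: R₀ = 0.76×3.5 + 0.55×4.2 + 0.42×4.0 = 6.6500
Strategy III: R₀ = 0.80×0.0 + 0.50×4.8 + 0.24×1.3 = 2.7120
Highest R₀: strategy II with 6.6500.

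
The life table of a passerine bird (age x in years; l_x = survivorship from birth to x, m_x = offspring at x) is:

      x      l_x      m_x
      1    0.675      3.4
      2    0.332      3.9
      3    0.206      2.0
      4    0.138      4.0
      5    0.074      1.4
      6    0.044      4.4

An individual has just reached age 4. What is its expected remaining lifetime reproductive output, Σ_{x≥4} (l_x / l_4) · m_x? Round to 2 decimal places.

6.15

l_4 = 0.138. Conditional survival from age 4 to x is l_x / l_4.
  x=4: (0.138/0.138) × 4.0 = 4.0000
  x=5: (0.074/0.138) × 1.4 = 0.7507
  x=6: (0.044/0.138) × 4.4 = 1.4029
Sum = 4.0000 + 0.7507 + 1.4029 = 6.1536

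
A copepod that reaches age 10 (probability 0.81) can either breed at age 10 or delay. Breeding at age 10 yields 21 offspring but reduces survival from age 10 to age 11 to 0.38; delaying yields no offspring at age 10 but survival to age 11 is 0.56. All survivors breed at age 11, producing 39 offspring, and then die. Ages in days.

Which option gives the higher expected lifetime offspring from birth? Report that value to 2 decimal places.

29.01

breed at age 10: R₀ = 0.81 × (21 + 0.38 × 39) = 0.81 × 35.8200 = 29.0142
delay to age 11: R₀ = 0.81 × (0.56 × 39) = 0.81 × 21.8400 = 17.6904
Higher: breed at age 10 (29.0142).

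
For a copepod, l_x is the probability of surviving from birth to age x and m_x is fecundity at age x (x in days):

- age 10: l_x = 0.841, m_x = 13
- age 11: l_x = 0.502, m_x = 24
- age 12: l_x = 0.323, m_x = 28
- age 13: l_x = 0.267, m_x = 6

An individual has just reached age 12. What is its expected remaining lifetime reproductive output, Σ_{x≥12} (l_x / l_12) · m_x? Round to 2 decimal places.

l_12 = 0.323. Conditional survival from age 12 to x is l_x / l_12.
  x=12: (0.323/0.323) × 28 = 28.0000
  x=13: (0.267/0.323) × 6 = 4.9598
Sum = 28.0000 + 4.9598 = 32.9598

32.96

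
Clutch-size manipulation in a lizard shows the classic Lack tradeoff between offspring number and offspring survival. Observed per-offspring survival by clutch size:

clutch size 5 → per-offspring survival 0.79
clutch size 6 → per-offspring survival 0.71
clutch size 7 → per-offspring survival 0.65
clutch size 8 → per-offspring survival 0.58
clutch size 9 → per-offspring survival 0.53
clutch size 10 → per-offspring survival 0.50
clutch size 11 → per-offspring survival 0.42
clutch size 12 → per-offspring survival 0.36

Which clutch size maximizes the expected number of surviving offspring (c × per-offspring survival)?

10

Expected surviving offspring = c × s(c):
  c=5: 5 × 0.79 = 3.950
  c=6: 6 × 0.71 = 4.260
  c=7: 7 × 0.65 = 4.550
  c=8: 8 × 0.58 = 4.640
  c=9: 9 × 0.53 = 4.770
  c=10: 10 × 0.50 = 5.000
  c=11: 11 × 0.42 = 4.620
  c=12: 12 × 0.36 = 4.320
Maximum at c = 10 (5.000 surviving offspring).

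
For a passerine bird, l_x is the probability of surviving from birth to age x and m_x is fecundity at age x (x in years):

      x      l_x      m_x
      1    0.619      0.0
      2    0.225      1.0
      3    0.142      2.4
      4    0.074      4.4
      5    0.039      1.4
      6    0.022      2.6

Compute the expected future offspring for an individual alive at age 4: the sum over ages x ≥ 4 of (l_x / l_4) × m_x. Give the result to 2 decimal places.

l_4 = 0.074. Conditional survival from age 4 to x is l_x / l_4.
  x=4: (0.074/0.074) × 4.4 = 4.4000
  x=5: (0.039/0.074) × 1.4 = 0.7378
  x=6: (0.022/0.074) × 2.6 = 0.7730
Sum = 4.4000 + 0.7378 + 0.7730 = 5.9108

5.91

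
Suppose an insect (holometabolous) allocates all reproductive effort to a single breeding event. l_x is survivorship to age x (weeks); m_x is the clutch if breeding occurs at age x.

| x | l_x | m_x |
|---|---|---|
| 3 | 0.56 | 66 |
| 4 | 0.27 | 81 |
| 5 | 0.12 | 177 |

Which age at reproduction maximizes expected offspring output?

Expected offspring if breeding at age x = l_x × m_x:
  age 3: 0.56 × 66 = 36.960
  age 4: 0.27 × 81 = 21.870
  age 5: 0.12 × 177 = 21.240
Maximum at age 3 (36.960).

3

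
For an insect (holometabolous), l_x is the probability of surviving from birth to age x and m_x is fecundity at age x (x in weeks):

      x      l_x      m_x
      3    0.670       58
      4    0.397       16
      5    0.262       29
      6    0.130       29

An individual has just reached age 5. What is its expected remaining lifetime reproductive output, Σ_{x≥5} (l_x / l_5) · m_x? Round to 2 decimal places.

l_5 = 0.262. Conditional survival from age 5 to x is l_x / l_5.
  x=5: (0.262/0.262) × 29 = 29.0000
  x=6: (0.130/0.262) × 29 = 14.3893
Sum = 29.0000 + 14.3893 = 43.3893

43.39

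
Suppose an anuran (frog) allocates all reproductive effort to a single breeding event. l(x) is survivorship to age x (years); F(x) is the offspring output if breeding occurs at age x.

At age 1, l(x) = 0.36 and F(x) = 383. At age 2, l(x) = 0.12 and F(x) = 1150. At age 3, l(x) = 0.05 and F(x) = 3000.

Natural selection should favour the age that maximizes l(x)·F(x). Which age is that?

3

Expected offspring if breeding at age x = l(x) × F(x):
  age 1: 0.36 × 383 = 137.880
  age 2: 0.12 × 1150 = 138.000
  age 3: 0.05 × 3000 = 150.000
Maximum at age 3 (150.000).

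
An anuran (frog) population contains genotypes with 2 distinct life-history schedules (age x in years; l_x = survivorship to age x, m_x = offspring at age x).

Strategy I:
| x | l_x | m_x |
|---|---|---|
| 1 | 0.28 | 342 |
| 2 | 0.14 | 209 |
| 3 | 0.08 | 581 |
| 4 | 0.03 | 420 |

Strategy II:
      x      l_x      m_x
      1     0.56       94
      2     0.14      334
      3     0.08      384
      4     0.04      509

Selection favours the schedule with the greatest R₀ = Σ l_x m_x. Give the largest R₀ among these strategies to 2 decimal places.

184.10

Strategy I: R₀ = 0.28×342 + 0.14×209 + 0.08×581 + 0.03×420 = 184.1000
Strategy II: R₀ = 0.56×94 + 0.14×334 + 0.08×384 + 0.04×509 = 150.4800
Highest R₀: strategy I with 184.1000.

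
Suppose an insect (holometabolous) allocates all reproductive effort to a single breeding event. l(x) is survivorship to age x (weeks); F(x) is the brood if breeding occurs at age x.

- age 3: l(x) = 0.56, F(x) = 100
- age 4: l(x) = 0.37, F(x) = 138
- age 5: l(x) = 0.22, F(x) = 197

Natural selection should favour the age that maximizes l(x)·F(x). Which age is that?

Expected offspring if breeding at age x = l(x) × F(x):
  age 3: 0.56 × 100 = 56.000
  age 4: 0.37 × 138 = 51.060
  age 5: 0.22 × 197 = 43.340
Maximum at age 3 (56.000).

3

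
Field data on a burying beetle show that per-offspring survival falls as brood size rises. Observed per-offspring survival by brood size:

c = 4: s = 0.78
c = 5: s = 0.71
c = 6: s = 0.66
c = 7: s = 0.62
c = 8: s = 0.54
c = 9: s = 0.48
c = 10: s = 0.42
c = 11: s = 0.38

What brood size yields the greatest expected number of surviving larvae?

7

Expected surviving larvae = c × s(c):
  c=4: 4 × 0.78 = 3.120
  c=5: 5 × 0.71 = 3.550
  c=6: 6 × 0.66 = 3.960
  c=7: 7 × 0.62 = 4.340
  c=8: 8 × 0.54 = 4.320
  c=9: 9 × 0.48 = 4.320
  c=10: 10 × 0.42 = 4.200
  c=11: 11 × 0.38 = 4.180
Maximum at c = 7 (4.340 surviving larvae).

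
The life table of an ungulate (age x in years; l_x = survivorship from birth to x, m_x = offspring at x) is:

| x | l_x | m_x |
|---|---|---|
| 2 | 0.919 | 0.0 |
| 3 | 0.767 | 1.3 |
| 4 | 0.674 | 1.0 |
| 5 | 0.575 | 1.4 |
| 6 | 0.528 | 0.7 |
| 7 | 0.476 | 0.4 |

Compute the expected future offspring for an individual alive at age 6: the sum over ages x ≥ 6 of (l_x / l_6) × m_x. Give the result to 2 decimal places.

1.06

l_6 = 0.528. Conditional survival from age 6 to x is l_x / l_6.
  x=6: (0.528/0.528) × 0.7 = 0.7000
  x=7: (0.476/0.528) × 0.4 = 0.3606
Sum = 0.7000 + 0.3606 = 1.0606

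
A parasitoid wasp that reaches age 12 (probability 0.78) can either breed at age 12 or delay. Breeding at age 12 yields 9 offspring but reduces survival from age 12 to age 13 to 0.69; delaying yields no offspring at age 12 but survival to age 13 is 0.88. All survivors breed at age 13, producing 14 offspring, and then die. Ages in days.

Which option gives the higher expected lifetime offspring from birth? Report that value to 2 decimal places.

breed at age 12: R₀ = 0.78 × (9 + 0.69 × 14) = 0.78 × 18.6600 = 14.5548
delay to age 13: R₀ = 0.78 × (0.88 × 14) = 0.78 × 12.3200 = 9.6096
Higher: breed at age 12 (14.5548).

14.55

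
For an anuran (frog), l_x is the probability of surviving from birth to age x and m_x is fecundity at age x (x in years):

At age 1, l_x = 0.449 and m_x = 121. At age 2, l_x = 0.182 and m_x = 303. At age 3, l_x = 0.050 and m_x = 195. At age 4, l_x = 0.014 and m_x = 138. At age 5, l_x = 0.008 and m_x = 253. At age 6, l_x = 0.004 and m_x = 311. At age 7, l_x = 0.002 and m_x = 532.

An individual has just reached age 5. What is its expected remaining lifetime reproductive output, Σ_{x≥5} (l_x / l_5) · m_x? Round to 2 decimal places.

541.50

l_5 = 0.008. Conditional survival from age 5 to x is l_x / l_5.
  x=5: (0.008/0.008) × 253 = 253.0000
  x=6: (0.004/0.008) × 311 = 155.5000
  x=7: (0.002/0.008) × 532 = 133.0000
Sum = 253.0000 + 155.5000 + 133.0000 = 541.5000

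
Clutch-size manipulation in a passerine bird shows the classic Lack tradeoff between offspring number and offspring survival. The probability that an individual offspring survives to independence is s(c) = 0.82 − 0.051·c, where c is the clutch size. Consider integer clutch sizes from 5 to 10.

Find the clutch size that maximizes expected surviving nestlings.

Expected surviving nestlings = c × s(c):
  c=5: 5 × 0.565 = 2.825
  c=6: 6 × 0.514 = 3.084
  c=7: 7 × 0.463 = 3.241
  c=8: 8 × 0.412 = 3.296
  c=9: 9 × 0.361 = 3.249
  c=10: 10 × 0.310 = 3.100
Maximum at c = 8 (3.296 surviving nestlings).

8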